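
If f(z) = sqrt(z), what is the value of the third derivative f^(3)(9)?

1/648

From the series, [(z - 9)^3] f = 1/3888; multiply by 3! = 6 to get 1/648.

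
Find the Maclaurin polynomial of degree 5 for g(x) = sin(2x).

4*x^5/15 - 4*x^3/3 + 2*x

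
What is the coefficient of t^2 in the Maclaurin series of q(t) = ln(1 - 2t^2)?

-2

q(0) = 0
q′(0) = 0
q′′(0) = -4
So c_2 = q′′(0)/2! = -2.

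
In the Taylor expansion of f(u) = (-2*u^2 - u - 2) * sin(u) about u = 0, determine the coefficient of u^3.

Shift and add copies of the series according to the polynomial's terms.

-5/3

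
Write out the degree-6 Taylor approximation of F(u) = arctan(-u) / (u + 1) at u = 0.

13*u^6/15 - 13*u^5/15 + 2*u^4/3 - 2*u^3/3 + u^2 - u

Use 1/(1 - r) = Σ r^k on the denominator, then take the Cauchy product.
F(0) = 0
F′(0) = -1
F′′(0) = 2
F′′′(0) = -4
F^(4)(0) = 16
F^(5)(0) = -104
F^(6)(0) = 624
Dividing each by k! gives the coefficients c_0, ..., c_6.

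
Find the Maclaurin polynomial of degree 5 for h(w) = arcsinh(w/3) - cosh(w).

w^5/3240 - w^4/24 - w^3/162 - w^2/2 + w/3 - 1

Expand each term separately and add.
h(0) = -1
h′(0) = 1/3
h′′(0) = -1
h′′′(0) = -1/27
h^(4)(0) = -1
h^(5)(0) = 1/27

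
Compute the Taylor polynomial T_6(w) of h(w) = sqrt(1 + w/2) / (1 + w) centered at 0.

46355*w^6/65536 - 5797*w^5/8192 + 1451*w^4/2048 - 91*w^3/128 + 23*w^2/32 - 3*w/4 + 1

Take the Cauchy product of the two expansions.
h(0) = 1
h′(0) = -3/4
h′′(0) = 23/16
h′′′(0) = -273/64
h^(4)(0) = 4353/256
h^(5)(0) = -86955/1024
h^(6)(0) = 2085975/4096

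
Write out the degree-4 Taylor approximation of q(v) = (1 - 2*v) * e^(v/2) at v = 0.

Distribute the polynomial across the series and collect like powers.
q(0) = 1
q′(0) = -3/2
q′′(0) = -7/4
q′′′(0) = -11/8
q^(4)(0) = -15/16

-5*v^4/128 - 11*v^3/48 - 7*v^2/8 - 3*v/2 + 1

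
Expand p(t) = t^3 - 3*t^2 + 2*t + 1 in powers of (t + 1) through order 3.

(t + 1)^3 - 6*(t + 1)^2 + 11*(t + 1) - 5

Use the known series and substitute for the argument.
[(t + 1)^0] = -5;  [(t + 1)^1] = 11;  [(t + 1)^2] = -6;  [(t + 1)^3] = 1.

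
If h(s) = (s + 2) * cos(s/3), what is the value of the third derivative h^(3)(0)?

Multiply each power in the prefactor through the base expansion.
The coefficient of s^3 in the expansion is -1/18, so h′′′(0) = 3! * (-1/18) = -1/3.

-1/3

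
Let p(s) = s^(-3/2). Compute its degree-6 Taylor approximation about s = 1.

3003*(s - 1)^6/1024 - 693*(s - 1)^5/256 + 315*(s - 1)^4/128 - 35*(s - 1)^3/16 + 15*(s - 1)^2/8 - 3*(s - 1)/2 + 1

p(1) = 1
p′(1) = -3/2
p′′(1) = 15/4
p′′′(1) = -105/8
p^(4)(1) = 945/16
p^(5)(1) = -10395/32
p^(6)(1) = 135135/64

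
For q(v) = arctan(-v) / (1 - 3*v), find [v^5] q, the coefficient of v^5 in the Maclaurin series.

-391/5

Expand 1/(denominator) as a geometric series and multiply by the numerator's series.
q(0) = 0
q′(0) = -1
q′′(0) = -6
q′′′(0) = -52
q^(4)(0) = -624
q^(5)(0) = -9384
So c_5 = q^(5)(0)/5! = -391/5.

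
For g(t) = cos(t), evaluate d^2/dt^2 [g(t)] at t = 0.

-1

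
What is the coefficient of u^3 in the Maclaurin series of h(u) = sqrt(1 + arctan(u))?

-5/48

Let u equal the inner series; expand the outer function in u and truncate.
[u^0] = 1;  [u^1] = 1/2;  [u^2] = -1/8;  [u^3] = -5/48.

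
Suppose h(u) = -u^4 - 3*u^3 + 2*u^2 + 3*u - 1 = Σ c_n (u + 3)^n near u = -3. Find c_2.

Differentiate repeatedly and evaluate at the center.
h(-3) = 8
h′(-3) = 18
h′′(-3) = -50

-25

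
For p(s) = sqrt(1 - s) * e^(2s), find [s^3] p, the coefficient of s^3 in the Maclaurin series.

1/48

Expand each factor separately, then convolve coefficients.
[s^0] = 1;  [s^1] = 3/2;  [s^2] = 7/8;  [s^3] = 1/48.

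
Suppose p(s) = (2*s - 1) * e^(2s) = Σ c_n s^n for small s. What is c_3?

8/3

Shift and add copies of the series according to the polynomial's terms.
p(0) = -1
p′(0) = 0
p′′(0) = 4
p′′′(0) = 16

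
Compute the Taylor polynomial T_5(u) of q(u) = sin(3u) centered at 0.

81*u^5/40 - 9*u^3/2 + 3*u

q(0) = 0
q′(0) = 3
q′′(0) = 0
q′′′(0) = -27
q^(4)(0) = 0
q^(5)(0) = 243
The Taylor polynomial is Σ q^(k)(0)/k! · u^k.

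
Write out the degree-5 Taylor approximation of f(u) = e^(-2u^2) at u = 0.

2*u^4 - 2*u^2 + 1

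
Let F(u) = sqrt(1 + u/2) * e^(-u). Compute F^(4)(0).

-159/256

Take the Cauchy product of the two expansions.
The coefficient of u^4 in the expansion is -53/2048, so F^(4)(0) = 4! * (-53/2048) = -159/256.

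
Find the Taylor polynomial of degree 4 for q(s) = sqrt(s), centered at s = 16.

-5*(s - 16)^4/2097152 + (s - 16)^3/16384 - (s - 16)^2/512 + (s - 16)/8 + 4

[(s - 16)^0] = 4;  [(s - 16)^1] = 1/8;  [(s - 16)^2] = -1/512;  [(s - 16)^3] = 1/16384;  [(s - 16)^4] = -5/2097152.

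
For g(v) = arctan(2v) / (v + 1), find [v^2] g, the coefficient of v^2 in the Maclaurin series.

Use 1/(1 - r) = Σ r^k on the denominator, then take the Cauchy product.
So c_2 = g′′(0)/2! = -2.

-2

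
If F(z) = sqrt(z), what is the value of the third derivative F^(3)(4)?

The coefficient of (z - 4)^3 in the expansion is 1/512, so F′′′(4) = 3! * (1/512) = 3/256.

3/256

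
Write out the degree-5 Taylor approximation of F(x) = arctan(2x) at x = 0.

32*x^5/5 - 8*x^3/3 + 2*x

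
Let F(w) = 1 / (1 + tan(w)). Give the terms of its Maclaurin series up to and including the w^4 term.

Use the geometric series for the reciprocal, then substitute.

5*w^4/3 - 4*w^3/3 + w^2 - w + 1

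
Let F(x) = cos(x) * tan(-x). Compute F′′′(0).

Multiply the two series term by term and collect like powers.
The coefficient of x^3 in the expansion is 1/6, so F′′′(0) = 3! * (1/6) = 1.

1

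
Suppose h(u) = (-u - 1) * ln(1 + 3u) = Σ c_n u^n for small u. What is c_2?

Shift and add copies of the series according to the polynomial's terms.
h(0) = 0
h′(0) = -3
h′′(0) = 3
Dividing each by k! gives the coefficients c_0, ..., c_2.

3/2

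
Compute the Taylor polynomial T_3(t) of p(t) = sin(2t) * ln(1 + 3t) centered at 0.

-9*t^3 + 6*t^2

Write out both Maclaurin series and multiply, keeping only the needed powers.
p(0) = 0
p′(0) = 0
p′′(0) = 12
p′′′(0) = -54
The Taylor polynomial is Σ p^(k)(0)/k! · t^k.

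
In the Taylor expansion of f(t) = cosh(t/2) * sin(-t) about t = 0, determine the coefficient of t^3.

1/24

Multiply the two series term by term and collect like powers.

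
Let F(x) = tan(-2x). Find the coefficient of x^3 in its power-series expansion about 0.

[x^0] = 0;  [x^1] = -2;  [x^2] = 0;  [x^3] = -8/3.

-8/3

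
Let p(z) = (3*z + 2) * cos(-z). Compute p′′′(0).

Multiply each power in the prefactor through the base expansion.
From the series, [z^3] p = -3/2; multiply by 3! = 6 to get -9.

-9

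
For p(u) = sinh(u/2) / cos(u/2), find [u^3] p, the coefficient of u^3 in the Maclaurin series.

1/12

Invert the denominator's series and multiply.
p(0) = 0
p′(0) = 1/2
p′′(0) = 0
p′′′(0) = 1/2
So c_3 = p′′′(0)/3! = 1/12.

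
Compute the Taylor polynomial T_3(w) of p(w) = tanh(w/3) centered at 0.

-w^3/81 + w/3

[w^0] = 0;  [w^1] = 1/3;  [w^2] = 0;  [w^3] = -1/81.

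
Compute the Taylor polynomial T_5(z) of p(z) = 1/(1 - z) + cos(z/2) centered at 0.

Combine the two series term by term.

z^5 + 385*z^4/384 + z^3 + 7*z^2/8 + z + 2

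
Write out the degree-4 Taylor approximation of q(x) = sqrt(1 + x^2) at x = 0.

Apply the Taylor formula c_k = f^(k)(a)/k!.
q(0) = 1
q′(0) = 0
q′′(0) = 1
q′′′(0) = 0
q^(4)(0) = -3
The Taylor polynomial is Σ q^(k)(0)/k! · x^k.

-x^4/8 + x^2/2 + 1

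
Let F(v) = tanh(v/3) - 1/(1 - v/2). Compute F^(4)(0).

-3/2

Add the two expansions coefficient-wise.
From the series, [v^4] F = -1/16; multiply by 4! = 24 to get -3/2.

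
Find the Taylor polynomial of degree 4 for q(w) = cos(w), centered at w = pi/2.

q(pi/2) = 0
q′(pi/2) = -1
q′′(pi/2) = 0
q′′′(pi/2) = 1
q^(4)(pi/2) = 0
Then c_k = q^(k)(pi/2)/k! gives each Taylor coefficient.

(w - pi/2)^3/6 - (w - pi/2)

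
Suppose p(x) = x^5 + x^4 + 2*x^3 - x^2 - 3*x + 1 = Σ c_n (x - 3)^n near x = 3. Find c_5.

1

[(x - 3)^0] = 361;  [(x - 3)^1] = 558;  [(x - 3)^2] = 341;  [(x - 3)^3] = 104;  [(x - 3)^4] = 16;  [(x - 3)^5] = 1.
So c_5 = p^(5)(3)/5! = 1.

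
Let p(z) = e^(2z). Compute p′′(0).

4

From the series, [z^2] p = 2; multiply by 2! = 2 to get 4.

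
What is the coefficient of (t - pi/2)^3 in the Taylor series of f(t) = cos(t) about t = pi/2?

[(t - pi/2)^0] = 0;  [(t - pi/2)^1] = -1;  [(t - pi/2)^2] = 0;  [(t - pi/2)^3] = 1/6.

1/6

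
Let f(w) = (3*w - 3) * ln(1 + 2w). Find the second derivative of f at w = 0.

24

Multiply each power in the prefactor through the base expansion.
From the series, [w^2] f = 12; multiply by 2! = 2 to get 24.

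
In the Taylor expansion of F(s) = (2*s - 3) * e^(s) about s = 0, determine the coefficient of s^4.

Shift and add copies of the series according to the polynomial's terms.
F(0) = -3
F′(0) = -1
F′′(0) = 1
F′′′(0) = 3
F^(4)(0) = 5

5/24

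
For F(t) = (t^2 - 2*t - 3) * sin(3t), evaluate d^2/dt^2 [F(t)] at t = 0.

Shift and add copies of the series according to the polynomial's terms.
The coefficient of t^2 in the expansion is -6, so F′′(0) = 2! * (-6) = -12.

-12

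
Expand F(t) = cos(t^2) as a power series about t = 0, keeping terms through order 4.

[t^0] = 1;  [t^1] = 0;  [t^2] = 0;  [t^3] = 0;  [t^4] = -1/2.

1 - t^4/2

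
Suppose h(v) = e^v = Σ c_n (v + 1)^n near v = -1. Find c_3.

h(-1) = e^(-1)
h′(-1) = e^(-1)
h′′(-1) = e^(-1)
h′′′(-1) = e^(-1)
So c_3 = h′′′(-1)/3! = e^(-1)/6.

e^(-1)/6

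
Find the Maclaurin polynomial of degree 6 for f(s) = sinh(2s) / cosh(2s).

Divide the numerator series by the denominator series (power-series long division).
f(0) = 0
f′(0) = 2
f′′(0) = 0
f′′′(0) = -16
f^(4)(0) = 0
f^(5)(0) = 512
f^(6)(0) = 0
Then c_k = f^(k)(0)/k! gives each Taylor coefficient.

64*s^5/15 - 8*s^3/3 + 2*s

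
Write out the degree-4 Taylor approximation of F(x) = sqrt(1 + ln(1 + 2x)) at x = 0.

-143*x^4/24 + 17*x^3/6 - 3*x^2/2 + x + 1

Let u equal the inner series; expand the outer function in u and truncate.
F(0) = 1
F′(0) = 1
F′′(0) = -3
F′′′(0) = 17
F^(4)(0) = -143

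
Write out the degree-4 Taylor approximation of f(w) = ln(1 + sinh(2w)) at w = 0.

-20*w^4/3 + 4*w^3 - 2*w^2 + 2*w

Substitute the inner expansion into the outer series and collect powers.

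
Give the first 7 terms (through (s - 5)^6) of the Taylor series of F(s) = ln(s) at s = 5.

-(s - 5)^6/93750 + (s - 5)^5/15625 - (s - 5)^4/2500 + (s - 5)^3/375 - (s - 5)^2/50 + (s - 5)/5 + ln(5)

F(5) = ln(5)
F′(5) = 1/5
F′′(5) = -1/25
F′′′(5) = 2/125
F^(4)(5) = -6/625
F^(5)(5) = 24/3125
F^(6)(5) = -24/3125
Then c_k = F^(k)(5)/k! gives each Taylor coefficient.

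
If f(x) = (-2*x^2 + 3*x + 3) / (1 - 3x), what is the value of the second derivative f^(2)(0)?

Distribute the polynomial across the series and collect like powers.
The coefficient of x^2 in the expansion is 34, so f′′(0) = 2! * (34) = 68.

68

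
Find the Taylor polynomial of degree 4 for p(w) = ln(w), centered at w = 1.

-(w - 1)^4/4 + (w - 1)^3/3 - (w - 1)^2/2 + (w - 1)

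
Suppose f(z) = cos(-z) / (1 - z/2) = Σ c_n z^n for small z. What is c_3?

Write out both Maclaurin series and multiply, keeping only the needed powers.
f(0) = 1
f′(0) = 1/2
f′′(0) = -1/2
f′′′(0) = -3/4

-1/8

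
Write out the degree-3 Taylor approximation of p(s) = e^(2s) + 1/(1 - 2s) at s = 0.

28*s^3/3 + 6*s^2 + 4*s + 2

Add the two expansions coefficient-wise.
[s^0] = 2;  [s^1] = 4;  [s^2] = 6;  [s^3] = 28/3.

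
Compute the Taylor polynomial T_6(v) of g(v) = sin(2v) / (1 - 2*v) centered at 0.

Expand 1/(denominator) as a geometric series and multiply by the numerator's series.
[v^0] = 0;  [v^1] = 2;  [v^2] = 4;  [v^3] = 20/3;  [v^4] = 40/3;  [v^5] = 404/15;  [v^6] = 808/15.

808*v^6/15 + 404*v^5/15 + 40*v^4/3 + 20*v^3/3 + 4*v^2 + 2*v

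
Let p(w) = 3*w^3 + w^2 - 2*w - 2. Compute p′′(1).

From the series, [(w - 1)^2] p = 10; multiply by 2! = 2 to get 20.

20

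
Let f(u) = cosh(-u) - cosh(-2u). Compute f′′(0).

-3

Expand each term separately and add.
The coefficient of u^2 in the expansion is -3/2, so f′′(0) = 2! * (-3/2) = -3.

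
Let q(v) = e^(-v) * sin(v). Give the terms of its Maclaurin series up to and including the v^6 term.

Multiply the two series term by term and collect like powers.
q(0) = 0
q′(0) = 1
q′′(0) = -2
q′′′(0) = 2
q^(4)(0) = 0
q^(5)(0) = -4
q^(6)(0) = 8
Then c_k = q^(k)(0)/k! gives each Taylor coefficient.

v^6/90 - v^5/30 + v^3/3 - v^2 + v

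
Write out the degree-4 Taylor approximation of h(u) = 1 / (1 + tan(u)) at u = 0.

5*u^4/3 - 4*u^3/3 + u^2 - u + 1

Expand as Σ (-1)^k u^k with u equal to the inner function's series.
h(0) = 1
h′(0) = -1
h′′(0) = 2
h′′′(0) = -8
h^(4)(0) = 40
Then c_k = h^(k)(0)/k! gives each Taylor coefficient.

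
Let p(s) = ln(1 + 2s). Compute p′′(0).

-4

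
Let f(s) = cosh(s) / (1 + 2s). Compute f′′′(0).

Write out both Maclaurin series and multiply, keeping only the needed powers.
The coefficient of s^3 in the expansion is -9, so f′′′(0) = 3! * (-9) = -54.

-54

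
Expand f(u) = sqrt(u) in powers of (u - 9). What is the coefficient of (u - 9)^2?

-1/216

Compute the successive derivatives at the expansion point and divide by k!.
f(9) = 3
f′(9) = 1/6
f′′(9) = -1/108
The Taylor polynomial is Σ f^(k)(9)/k! · (u - 9)^k.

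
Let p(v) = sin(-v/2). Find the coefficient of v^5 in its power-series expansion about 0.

p(0) = 0
p′(0) = -1/2
p′′(0) = 0
p′′′(0) = 1/8
p^(4)(0) = 0
p^(5)(0) = -1/32

-1/3840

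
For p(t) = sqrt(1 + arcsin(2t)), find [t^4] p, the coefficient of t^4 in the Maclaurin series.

Plug the Maclaurin series of the inner function into that of the outer and collect terms.
p(0) = 1
p′(0) = 1
p′′(0) = -1
p′′′(0) = 7
p^(4)(0) = -31
So c_4 = p^(4)(0)/4! = -31/24.

-31/24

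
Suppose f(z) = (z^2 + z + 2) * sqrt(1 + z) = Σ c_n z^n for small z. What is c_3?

1/2

Distribute the polynomial across the series and collect like powers.
f(0) = 2
f′(0) = 2
f′′(0) = 5/2
f′′′(0) = 3
So c_3 = f′′′(0)/3! = 1/2.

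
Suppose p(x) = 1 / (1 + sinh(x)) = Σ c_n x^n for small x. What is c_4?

4/3

Use the geometric series for the reciprocal, then substitute.
p(0) = 1
p′(0) = -1
p′′(0) = 2
p′′′(0) = -7
p^(4)(0) = 32
So c_4 = p^(4)(0)/4! = 4/3.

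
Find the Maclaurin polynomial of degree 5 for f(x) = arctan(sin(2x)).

Substitute the inner expansion into the outer series and collect powers.
f(0) = 0
f′(0) = 2
f′′(0) = 0
f′′′(0) = -24
f^(4)(0) = 0
f^(5)(0) = 1440

12*x^5 - 4*x^3 + 2*x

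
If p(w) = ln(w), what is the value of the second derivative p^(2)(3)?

The coefficient of (w - 3)^2 in the expansion is -1/18, so p′′(3) = 2! * (-1/18) = -1/9.

-1/9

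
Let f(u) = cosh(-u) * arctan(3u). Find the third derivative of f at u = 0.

-45

Multiply the two series term by term and collect like powers.
The coefficient of u^3 in the expansion is -15/2, so f′′′(0) = 3! * (-15/2) = -45.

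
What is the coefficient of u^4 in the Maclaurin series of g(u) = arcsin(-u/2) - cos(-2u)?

-2/3

Expand each term separately and add.
g(0) = -1
g′(0) = -1/2
g′′(0) = 4
g′′′(0) = -1/8
g^(4)(0) = -16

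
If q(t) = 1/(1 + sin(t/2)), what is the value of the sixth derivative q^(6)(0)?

Substitute the inner expansion into the outer series and collect powers.
The coefficient of t^6 in the expansion is 17/2880, so q^(6)(0) = 6! * (17/2880) = 17/4.

17/4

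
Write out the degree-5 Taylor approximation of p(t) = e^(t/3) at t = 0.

p(0) = 1
p′(0) = 1/3
p′′(0) = 1/9
p′′′(0) = 1/27
p^(4)(0) = 1/81
p^(5)(0) = 1/243
The Taylor polynomial is Σ p^(k)(0)/k! · t^k.

t^5/29160 + t^4/1944 + t^3/162 + t^2/18 + t/3 + 1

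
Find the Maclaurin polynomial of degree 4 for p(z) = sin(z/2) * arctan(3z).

Write out both Maclaurin series and multiply, keeping only the needed powers.
p(0) = 0
p′(0) = 0
p′′(0) = 3
p′′′(0) = 0
p^(4)(0) = -219/2
Then c_k = p^(k)(0)/k! gives each Taylor coefficient.

-73*z^4/16 + 3*z^2/2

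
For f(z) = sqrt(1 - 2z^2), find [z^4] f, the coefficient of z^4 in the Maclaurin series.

Apply the Taylor formula c_k = f^(k)(a)/k!.
[z^0] = 1;  [z^1] = 0;  [z^2] = -1;  [z^3] = 0;  [z^4] = -1/2.
So c_4 = f^(4)(0)/4! = -1/2.

-1/2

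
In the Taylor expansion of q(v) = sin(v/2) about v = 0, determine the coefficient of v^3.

-1/48

Compute the successive derivatives at the expansion point and divide by k!.
q(0) = 0
q′(0) = 1/2
q′′(0) = 0
q′′′(0) = -1/8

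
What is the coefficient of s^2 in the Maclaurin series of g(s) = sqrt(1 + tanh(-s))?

-1/8

Compose series: expand the inner function first, then feed it into the outer expansion.
g(0) = 1
g′(0) = -1/2
g′′(0) = -1/4
Dividing each by k! gives the coefficients c_0, ..., c_2.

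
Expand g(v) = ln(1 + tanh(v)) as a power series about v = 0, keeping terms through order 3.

-v^2/2 + v

Let u equal the inner series; expand the outer function in u and truncate.
[v^0] = 0;  [v^1] = 1;  [v^2] = -1/2;  [v^3] = 0.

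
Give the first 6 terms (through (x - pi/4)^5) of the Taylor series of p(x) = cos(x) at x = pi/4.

-sqrt(2)*(x - pi/4)^5/240 + sqrt(2)*(x - pi/4)^4/48 + sqrt(2)*(x - pi/4)^3/12 - sqrt(2)*(x - pi/4)^2/4 - sqrt(2)*(x - pi/4)/2 + sqrt(2)/2

Use the known series and substitute for the argument.
[(x - pi/4)^0] = sqrt(2)/2;  [(x - pi/4)^1] = -sqrt(2)/2;  [(x - pi/4)^2] = -sqrt(2)/4;  [(x - pi/4)^3] = sqrt(2)/12;  [(x - pi/4)^4] = sqrt(2)/48;  [(x - pi/4)^5] = -sqrt(2)/240.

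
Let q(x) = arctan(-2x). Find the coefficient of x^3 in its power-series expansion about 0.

8/3

q(0) = 0
q′(0) = -2
q′′(0) = 0
q′′′(0) = 16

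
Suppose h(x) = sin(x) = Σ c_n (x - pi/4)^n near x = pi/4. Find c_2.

-sqrt(2)/4

h(pi/4) = sqrt(2)/2
h′(pi/4) = sqrt(2)/2
h′′(pi/4) = -sqrt(2)/2
So c_2 = h′′(pi/4)/2! = -sqrt(2)/4.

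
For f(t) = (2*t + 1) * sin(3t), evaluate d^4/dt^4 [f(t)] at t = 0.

-216

Distribute the polynomial across the series and collect like powers.
The coefficient of t^4 in the expansion is -9, so f^(4)(0) = 4! * (-9) = -216.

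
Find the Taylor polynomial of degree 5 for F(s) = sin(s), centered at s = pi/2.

F(pi/2) = 1
F′(pi/2) = 0
F′′(pi/2) = -1
F′′′(pi/2) = 0
F^(4)(pi/2) = 1
F^(5)(pi/2) = 0
Dividing each by k! gives the coefficients c_0, ..., c_5.

(s - pi/2)^4/24 - (s - pi/2)^2/2 + 1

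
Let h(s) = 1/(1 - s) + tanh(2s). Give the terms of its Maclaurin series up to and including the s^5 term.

Combine the two series term by term.

79*s^5/15 + s^4 - 5*s^3/3 + s^2 + 3*s + 1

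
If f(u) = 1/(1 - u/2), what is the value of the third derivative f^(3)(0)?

3/4

The coefficient of u^3 in the expansion is 1/8, so f′′′(0) = 3! * (1/8) = 3/4.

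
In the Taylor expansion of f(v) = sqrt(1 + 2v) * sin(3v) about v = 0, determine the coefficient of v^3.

-6

Take the Cauchy product of the two expansions.
So c_3 = f′′′(0)/3! = -6.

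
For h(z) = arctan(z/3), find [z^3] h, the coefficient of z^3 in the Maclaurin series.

[z^0] = 0;  [z^1] = 1/3;  [z^2] = 0;  [z^3] = -1/81.
So c_3 = h′′′(0)/3! = -1/81.

-1/81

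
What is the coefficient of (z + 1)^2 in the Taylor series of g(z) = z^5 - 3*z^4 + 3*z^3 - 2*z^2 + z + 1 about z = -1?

-39

Apply the Taylor formula c_k = f^(k)(a)/k!.
[(z + 1)^0] = -9;  [(z + 1)^1] = 31;  [(z + 1)^2] = -39.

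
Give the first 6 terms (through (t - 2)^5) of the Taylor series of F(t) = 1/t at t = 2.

F(2) = 1/2
F′(2) = -1/4
F′′(2) = 1/4
F′′′(2) = -3/8
F^(4)(2) = 3/4
F^(5)(2) = -15/8
Then c_k = F^(k)(2)/k! gives each Taylor coefficient.

-(t - 2)^5/64 + (t - 2)^4/32 - (t - 2)^3/16 + (t - 2)^2/8 - (t - 2)/4 + 1/2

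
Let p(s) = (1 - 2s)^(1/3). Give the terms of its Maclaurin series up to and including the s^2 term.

-4*s^2/9 - 2*s/3 + 1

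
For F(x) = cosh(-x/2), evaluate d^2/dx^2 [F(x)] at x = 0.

The coefficient of x^2 in the expansion is 1/8, so F′′(0) = 2! * (1/8) = 1/4.

1/4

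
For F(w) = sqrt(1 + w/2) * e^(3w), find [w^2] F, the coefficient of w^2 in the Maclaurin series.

167/32

Write out both Maclaurin series and multiply, keeping only the needed powers.
F(0) = 1
F′(0) = 13/4
F′′(0) = 167/16
Then c_k = F^(k)(0)/k! gives each Taylor coefficient.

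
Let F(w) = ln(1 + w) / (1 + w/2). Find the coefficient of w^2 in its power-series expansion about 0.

-1

Write out both Maclaurin series and multiply, keeping only the needed powers.
F(0) = 0
F′(0) = 1
F′′(0) = -2
The Taylor polynomial is Σ F^(k)(0)/k! · w^k.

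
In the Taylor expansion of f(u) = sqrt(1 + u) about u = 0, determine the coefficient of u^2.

f(0) = 1
f′(0) = 1/2
f′′(0) = -1/4

-1/8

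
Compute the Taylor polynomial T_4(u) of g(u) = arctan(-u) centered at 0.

u^3/3 - u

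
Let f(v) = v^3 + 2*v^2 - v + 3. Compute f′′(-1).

The coefficient of (v + 1)^2 in the expansion is -1, so f′′(-1) = 2! * (-1) = -2.

-2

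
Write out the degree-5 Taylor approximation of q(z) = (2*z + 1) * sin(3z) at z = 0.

Distribute the polynomial across the series and collect like powers.
[z^0] = 0;  [z^1] = 3;  [z^2] = 6;  [z^3] = -9/2;  [z^4] = -9;  [z^5] = 81/40.

81*z^5/40 - 9*z^4 - 9*z^3/2 + 6*z^2 + 3*z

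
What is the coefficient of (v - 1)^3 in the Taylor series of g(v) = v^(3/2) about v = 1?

-1/16

g(1) = 1
g′(1) = 3/2
g′′(1) = 3/4
g′′′(1) = -3/8
So c_3 = g′′′(1)/3! = -1/16.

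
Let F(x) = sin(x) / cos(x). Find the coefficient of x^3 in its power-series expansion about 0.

1/3

Write the quotient as an unknown series and match coefficients against numerator = denominator · series.
F(0) = 0
F′(0) = 1
F′′(0) = 0
F′′′(0) = 2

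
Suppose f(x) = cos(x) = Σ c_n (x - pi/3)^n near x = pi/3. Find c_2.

Use the known series and substitute for the argument.
[(x - pi/3)^0] = 1/2;  [(x - pi/3)^1] = -sqrt(3)/2;  [(x - pi/3)^2] = -1/4.

-1/4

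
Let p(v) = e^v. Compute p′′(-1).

e^(-1)

From the series, [(v + 1)^2] p = e^(-1)/2; multiply by 2! = 2 to get e^(-1).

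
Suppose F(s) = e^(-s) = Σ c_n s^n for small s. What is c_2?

Use the known series and substitute for the argument.
F(0) = 1
F′(0) = -1
F′′(0) = 1

1/2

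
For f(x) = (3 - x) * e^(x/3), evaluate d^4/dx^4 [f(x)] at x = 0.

Distribute the polynomial across the series and collect like powers.
The coefficient of x^4 in the expansion is -1/216, so f^(4)(0) = 4! * (-1/216) = -1/9.

-1/9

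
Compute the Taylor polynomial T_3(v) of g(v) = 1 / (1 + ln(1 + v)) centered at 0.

-7*v^3/3 + 3*v^2/2 - v + 1

Use the geometric series for the reciprocal, then substitute.
g(0) = 1
g′(0) = -1
g′′(0) = 3
g′′′(0) = -14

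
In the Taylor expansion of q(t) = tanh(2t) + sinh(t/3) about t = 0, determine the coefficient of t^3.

Combine the two series term by term.

-431/162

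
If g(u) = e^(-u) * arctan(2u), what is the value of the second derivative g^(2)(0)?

-4

Multiply the two series term by term and collect like powers.
The coefficient of u^2 in the expansion is -2, so g′′(0) = 2! * (-2) = -4.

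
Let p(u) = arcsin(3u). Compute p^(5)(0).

2187

The coefficient of u^5 in the expansion is 729/40, so p^(5)(0) = 5! * (729/40) = 2187.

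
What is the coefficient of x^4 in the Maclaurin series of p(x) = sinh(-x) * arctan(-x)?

Take the Cauchy product of the two expansions.
So c_4 = p^(4)(0)/4! = -1/6.

-1/6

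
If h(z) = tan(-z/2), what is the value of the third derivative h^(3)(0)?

-1/4

Compute the successive derivatives at the expansion point and divide by k!.
The coefficient of z^3 in the expansion is -1/24, so h′′′(0) = 3! * (-1/24) = -1/4.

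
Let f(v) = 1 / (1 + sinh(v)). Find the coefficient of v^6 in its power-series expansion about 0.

Write 1/(1+u) = 1 - u + u^2 - u^3 + ... and substitute the series for u.
[v^0] = 1;  [v^1] = -1;  [v^2] = 1;  [v^3] = -7/6;  [v^4] = 4/3;  [v^5] = -181/120;  [v^6] = 77/45.
So c_6 = f^(6)(0)/6! = 77/45.

77/45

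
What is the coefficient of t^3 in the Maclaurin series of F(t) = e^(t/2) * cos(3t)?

-107/48

Take the Cauchy product of the two expansions.
So c_3 = F′′′(0)/3! = -107/48.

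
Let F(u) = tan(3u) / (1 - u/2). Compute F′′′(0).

Take the Cauchy product of the two expansions.
The coefficient of u^3 in the expansion is 39/4, so F′′′(0) = 3! * (39/4) = 117/2.

117/2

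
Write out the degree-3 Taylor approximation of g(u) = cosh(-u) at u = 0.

u^2/2 + 1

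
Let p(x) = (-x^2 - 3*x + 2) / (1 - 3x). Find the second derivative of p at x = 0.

16

Multiply each power in the prefactor through the base expansion.
The coefficient of x^2 in the expansion is 8, so p′′(0) = 2! * (8) = 16.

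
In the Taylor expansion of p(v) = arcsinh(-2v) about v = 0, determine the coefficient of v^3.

4/3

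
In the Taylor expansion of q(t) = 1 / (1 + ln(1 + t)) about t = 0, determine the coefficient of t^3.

Write 1/(1+u) = 1 - u + u^2 - u^3 + ... and substitute the series for u.
[t^0] = 1;  [t^1] = -1;  [t^2] = 3/2;  [t^3] = -7/3.

-7/3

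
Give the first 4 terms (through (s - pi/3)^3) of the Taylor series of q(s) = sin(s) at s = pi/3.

q(pi/3) = sqrt(3)/2
q′(pi/3) = 1/2
q′′(pi/3) = -sqrt(3)/2
q′′′(pi/3) = -1/2
The Taylor polynomial is Σ q^(k)(pi/3)/k! · (s - pi/3)^k.

-(s - pi/3)^3/12 - sqrt(3)*(s - pi/3)^2/4 + (s - pi/3)/2 + sqrt(3)/2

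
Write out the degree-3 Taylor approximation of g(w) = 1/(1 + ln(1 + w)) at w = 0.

Compose series: expand the inner function first, then feed it into the outer expansion.
g(0) = 1
g′(0) = -1
g′′(0) = 3
g′′′(0) = -14

-7*w^3/3 + 3*w^2/2 - w + 1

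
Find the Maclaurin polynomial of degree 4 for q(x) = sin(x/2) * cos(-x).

Write out both Maclaurin series and multiply, keeping only the needed powers.
[x^0] = 0;  [x^1] = 1/2;  [x^2] = 0;  [x^3] = -13/48;  [x^4] = 0.

-13*x^3/48 + x/2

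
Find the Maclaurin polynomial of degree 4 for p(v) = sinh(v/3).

v^3/162 + v/3

p(0) = 0
p′(0) = 1/3
p′′(0) = 0
p′′′(0) = 1/27
p^(4)(0) = 0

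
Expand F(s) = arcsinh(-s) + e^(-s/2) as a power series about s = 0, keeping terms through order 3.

7*s^3/48 + s^2/8 - 3*s/2 + 1

Expand each term separately and add.
F(0) = 1
F′(0) = -3/2
F′′(0) = 1/4
F′′′(0) = 7/8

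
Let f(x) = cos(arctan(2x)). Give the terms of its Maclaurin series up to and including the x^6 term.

Let u equal the inner series; expand the outer function in u and truncate.
f(0) = 1
f′(0) = 0
f′′(0) = -4
f′′′(0) = 0
f^(4)(0) = 144
f^(5)(0) = 0
f^(6)(0) = -14400

-20*x^6 + 6*x^4 - 2*x^2 + 1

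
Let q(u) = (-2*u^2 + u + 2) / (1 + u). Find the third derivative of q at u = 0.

6

Distribute the polynomial across the series and collect like powers.
The coefficient of u^3 in the expansion is 1, so q′′′(0) = 3! * (1) = 6.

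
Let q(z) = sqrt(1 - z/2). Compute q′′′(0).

From the series, [z^3] q = -1/128; multiply by 3! = 6 to get -3/64.

-3/64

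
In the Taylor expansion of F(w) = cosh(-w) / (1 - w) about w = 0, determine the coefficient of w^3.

Write out both Maclaurin series and multiply, keeping only the needed powers.
F(0) = 1
F′(0) = 1
F′′(0) = 3
F′′′(0) = 9
So c_3 = F′′′(0)/3! = 3/2.

3/2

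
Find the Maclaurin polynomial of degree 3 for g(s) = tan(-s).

-s^3/3 - s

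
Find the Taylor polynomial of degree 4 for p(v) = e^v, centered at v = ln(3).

(v - ln(3))^4/8 + (v - ln(3))^3/2 + 3*(v - ln(3))^2/2 + 3*(v - ln(3)) + 3

[(v - ln(3))^0] = 3;  [(v - ln(3))^1] = 3;  [(v - ln(3))^2] = 3/2;  [(v - ln(3))^3] = 1/2;  [(v - ln(3))^4] = 1/8.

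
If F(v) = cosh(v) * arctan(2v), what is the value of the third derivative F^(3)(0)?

-10

Expand each factor separately, then convolve coefficients.
From the series, [v^3] F = -5/3; multiply by 3! = 6 to get -10.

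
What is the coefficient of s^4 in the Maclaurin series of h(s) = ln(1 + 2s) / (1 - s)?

-4/3

Expand each factor separately, then convolve coefficients.
[s^0] = 0;  [s^1] = 2;  [s^2] = 0;  [s^3] = 8/3;  [s^4] = -4/3.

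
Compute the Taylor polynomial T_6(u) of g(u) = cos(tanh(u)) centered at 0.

Plug the Maclaurin series of the inner function into that of the outer and collect terms.
g(0) = 1
g′(0) = 0
g′′(0) = -1
g′′′(0) = 0
g^(4)(0) = 9
g^(5)(0) = 0
g^(6)(0) = -177

-59*u^6/240 + 3*u^4/8 - u^2/2 + 1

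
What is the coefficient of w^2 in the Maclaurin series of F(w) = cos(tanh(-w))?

-1/2

Let u equal the inner series; expand the outer function in u and truncate.
[w^0] = 1;  [w^1] = 0;  [w^2] = -1/2.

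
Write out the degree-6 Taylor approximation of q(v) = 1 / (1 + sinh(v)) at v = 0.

77*v^6/45 - 181*v^5/120 + 4*v^4/3 - 7*v^3/6 + v^2 - v + 1

Expand as Σ (-1)^k u^k with u equal to the inner function's series.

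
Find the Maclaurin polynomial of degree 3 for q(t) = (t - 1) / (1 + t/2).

3*t^3/8 - 3*t^2/4 + 3*t/2 - 1

Distribute the polynomial across the series and collect like powers.
q(0) = -1
q′(0) = 3/2
q′′(0) = -3/2
q′′′(0) = 9/4
The Taylor polynomial is Σ q^(k)(0)/k! · t^k.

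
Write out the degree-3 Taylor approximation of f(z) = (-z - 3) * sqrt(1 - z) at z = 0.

5*z^3/16 + 7*z^2/8 + z/2 - 3

Shift and add copies of the series according to the polynomial's terms.
f(0) = -3
f′(0) = 1/2
f′′(0) = 7/4
f′′′(0) = 15/8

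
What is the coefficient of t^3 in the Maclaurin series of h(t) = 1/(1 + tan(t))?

Plug the Maclaurin series of the inner function into that of the outer and collect terms.
h(0) = 1
h′(0) = -1
h′′(0) = 2
h′′′(0) = -8

-4/3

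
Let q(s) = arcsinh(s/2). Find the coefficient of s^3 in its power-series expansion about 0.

-1/48

q(0) = 0
q′(0) = 1/2
q′′(0) = 0
q′′′(0) = -1/8
Then c_k = q^(k)(0)/k! gives each Taylor coefficient.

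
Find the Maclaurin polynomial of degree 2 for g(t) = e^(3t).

g(0) = 1
g′(0) = 3
g′′(0) = 9
Dividing each by k! gives the coefficients c_0, ..., c_2.

9*t^2/2 + 3*t + 1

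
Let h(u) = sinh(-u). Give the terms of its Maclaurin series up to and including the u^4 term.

-u^3/6 - u

h(0) = 0
h′(0) = -1
h′′(0) = 0
h′′′(0) = -1
h^(4)(0) = 0
Then c_k = h^(k)(0)/k! gives each Taylor coefficient.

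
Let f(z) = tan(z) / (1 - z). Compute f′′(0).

Multiply the two series term by term and collect like powers.
The coefficient of z^2 in the expansion is 1, so f′′(0) = 2! * (1) = 2.

2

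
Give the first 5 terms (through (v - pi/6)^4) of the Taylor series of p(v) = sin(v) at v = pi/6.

(v - pi/6)^4/48 - sqrt(3)*(v - pi/6)^3/12 - (v - pi/6)^2/4 + sqrt(3)*(v - pi/6)/2 + 1/2

Compute the successive derivatives at the expansion point and divide by k!.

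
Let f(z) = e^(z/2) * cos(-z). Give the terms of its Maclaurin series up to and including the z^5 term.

41*z^5/3840 - 7*z^4/384 - 11*z^3/48 - 3*z^2/8 + z/2 + 1

Write out both Maclaurin series and multiply, keeping only the needed powers.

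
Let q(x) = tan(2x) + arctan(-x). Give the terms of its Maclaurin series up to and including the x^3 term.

3*x^3 + x

Add the two expansions coefficient-wise.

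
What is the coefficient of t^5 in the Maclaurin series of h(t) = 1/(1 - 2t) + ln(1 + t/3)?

Add the two expansions coefficient-wise.
h(0) = 1
h′(0) = 7/3
h′′(0) = 71/9
h′′′(0) = 175*14^(71/174)*3^(34/87)*5^(2/3)/48
h^(4)(0) = 10366/27
h^(5)(0) = 311048/81
So c_5 = h^(5)(0)/5! = 38881/1215.

38881/1215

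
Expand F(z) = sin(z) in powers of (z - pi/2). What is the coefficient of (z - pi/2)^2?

-1/2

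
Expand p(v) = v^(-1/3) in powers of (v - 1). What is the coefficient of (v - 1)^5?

Use the known series and substitute for the argument.
p(1) = 1
p′(1) = -1/3
p′′(1) = 4/9
p′′′(1) = -28/27
p^(4)(1) = 280/81
p^(5)(1) = -3640/243
Dividing each by k! gives the coefficients c_0, ..., c_5.

-91/729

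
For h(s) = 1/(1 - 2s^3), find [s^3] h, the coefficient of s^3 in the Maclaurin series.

2

Apply the Taylor formula c_k = f^(k)(a)/k!.
h(0) = 1
h′(0) = 0
h′′(0) = 0
h′′′(0) = 12
Then c_k = h^(k)(0)/k! gives each Taylor coefficient.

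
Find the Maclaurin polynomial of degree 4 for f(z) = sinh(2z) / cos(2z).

16*z^3/3 + 2*z

Divide the numerator series by the denominator series (power-series long division).
[z^0] = 0;  [z^1] = 2;  [z^2] = 0;  [z^3] = 16/3;  [z^4] = 0.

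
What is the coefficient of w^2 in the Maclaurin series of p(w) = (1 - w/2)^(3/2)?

3/32

Compute the successive derivatives at the expansion point and divide by k!.
p(0) = 1
p′(0) = -3/4
p′′(0) = 3/16
So c_2 = p′′(0)/2! = 3/32.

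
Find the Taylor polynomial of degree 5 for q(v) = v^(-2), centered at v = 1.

Apply the Taylor formula c_k = f^(k)(a)/k!.
[(v - 1)^0] = 1;  [(v - 1)^1] = -2;  [(v - 1)^2] = 3;  [(v - 1)^3] = -4;  [(v - 1)^4] = 5;  [(v - 1)^5] = -6.

-6*(v - 1)^5 + 5*(v - 1)^4 - 4*(v - 1)^3 + 3*(v - 1)^2 - 2*(v - 1) + 1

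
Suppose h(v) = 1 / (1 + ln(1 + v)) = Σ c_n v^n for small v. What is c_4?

Expand as Σ (-1)^k u^k with u equal to the inner function's series.
h(0) = 1
h′(0) = -1
h′′(0) = 3
h′′′(0) = -14
h^(4)(0) = 88
So c_4 = h^(4)(0)/4! = 11/3.

11/3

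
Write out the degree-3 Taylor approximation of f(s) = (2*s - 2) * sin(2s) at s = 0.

Multiply each power in the prefactor through the base expansion.
f(0) = 0
f′(0) = -4
f′′(0) = 8
f′′′(0) = 16

8*s^3/3 + 4*s^2 - 4*s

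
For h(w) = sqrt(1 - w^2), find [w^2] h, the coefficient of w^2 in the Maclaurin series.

Use the known series and substitute for the argument.
h(0) = 1
h′(0) = 0
h′′(0) = -1
The Taylor polynomial is Σ h^(k)(0)/k! · w^k.

-1/2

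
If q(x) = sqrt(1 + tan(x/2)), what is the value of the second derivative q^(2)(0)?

-1/16

Substitute the inner expansion into the outer series and collect powers.
From the series, [x^2] q = -1/32; multiply by 2! = 2 to get -1/16.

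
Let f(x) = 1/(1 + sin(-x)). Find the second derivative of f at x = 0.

Substitute the inner expansion into the outer series and collect powers.
From the series, [x^2] f = 1; multiply by 2! = 2 to get 2.

2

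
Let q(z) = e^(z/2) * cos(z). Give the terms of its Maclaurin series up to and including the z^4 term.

-7*z^4/384 - 11*z^3/48 - 3*z^2/8 + z/2 + 1

Write out both Maclaurin series and multiply, keeping only the needed powers.
[z^0] = 1;  [z^1] = 1/2;  [z^2] = -3/8;  [z^3] = -11/48;  [z^4] = -7/384.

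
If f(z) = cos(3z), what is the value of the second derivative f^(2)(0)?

The coefficient of z^2 in the expansion is -9/2, so f′′(0) = 2! * (-9/2) = -9.

-9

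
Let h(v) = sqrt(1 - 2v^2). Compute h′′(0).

Use the known series and substitute for the argument.
From the series, [v^2] h = -1; multiply by 2! = 2 to get -2.

-2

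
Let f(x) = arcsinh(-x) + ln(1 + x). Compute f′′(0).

-1

Add the two expansions coefficient-wise.
From the series, [x^2] f = -1/2; multiply by 2! = 2 to get -1.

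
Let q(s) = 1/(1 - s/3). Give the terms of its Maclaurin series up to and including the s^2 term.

s^2/9 + s/3 + 1

q(0) = 1
q′(0) = 1/3
q′′(0) = 2/9
Then c_k = q^(k)(0)/k! gives each Taylor coefficient.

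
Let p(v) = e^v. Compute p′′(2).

e^(2)

The coefficient of (v - 2)^2 in the expansion is e^(2)/2, so p′′(2) = 2! * (e^(2)/2) = e^(2).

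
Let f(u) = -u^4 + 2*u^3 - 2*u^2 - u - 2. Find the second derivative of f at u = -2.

The coefficient of (u + 2)^2 in the expansion is -38, so f′′(-2) = 2! * (-38) = -76.

-76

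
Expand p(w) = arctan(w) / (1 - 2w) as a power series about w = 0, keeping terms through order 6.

Multiply the two series term by term and collect like powers.
[w^0] = 0;  [w^1] = 1;  [w^2] = 2;  [w^3] = 11/3;  [w^4] = 22/3;  [w^5] = 223/15;  [w^6] = 446/15.

446*w^6/15 + 223*w^5/15 + 22*w^4/3 + 11*w^3/3 + 2*w^2 + w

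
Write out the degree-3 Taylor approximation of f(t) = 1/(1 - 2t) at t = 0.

8*t^3 + 4*t^2 + 2*t + 1

[t^0] = 1;  [t^1] = 2;  [t^2] = 4;  [t^3] = 8.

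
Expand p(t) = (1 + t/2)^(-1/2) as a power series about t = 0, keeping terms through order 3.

-5*t^3/128 + 3*t^2/32 - t/4 + 1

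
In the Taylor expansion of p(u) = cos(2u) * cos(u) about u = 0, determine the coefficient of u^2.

Expand each factor separately, then convolve coefficients.
[u^0] = 1;  [u^1] = 0;  [u^2] = -5/2.

-5/2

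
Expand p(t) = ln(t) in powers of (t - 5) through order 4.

-(t - 5)^4/2500 + (t - 5)^3/375 - (t - 5)^2/50 + (t - 5)/5 + ln(5)

Compute the successive derivatives at the expansion point and divide by k!.
[(t - 5)^0] = ln(5);  [(t - 5)^1] = 1/5;  [(t - 5)^2] = -1/50;  [(t - 5)^3] = 1/375;  [(t - 5)^4] = -1/2500.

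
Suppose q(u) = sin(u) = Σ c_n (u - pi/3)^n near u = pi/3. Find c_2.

-sqrt(3)/4

q(pi/3) = sqrt(3)/2
q′(pi/3) = 1/2
q′′(pi/3) = -sqrt(3)/2
Dividing each by k! gives the coefficients c_0, ..., c_2.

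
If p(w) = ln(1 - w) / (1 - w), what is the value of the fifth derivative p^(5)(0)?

Use 1/(1 - r) = Σ r^k on the denominator, then take the Cauchy product.
The coefficient of w^5 in the expansion is -137/60, so p^(5)(0) = 5! * (-137/60) = -274.

-274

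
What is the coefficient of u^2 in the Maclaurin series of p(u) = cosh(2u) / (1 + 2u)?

6

Expand each factor separately, then convolve coefficients.
p(0) = 1
p′(0) = -2
p′′(0) = 12
The Taylor polynomial is Σ p^(k)(0)/k! · u^k.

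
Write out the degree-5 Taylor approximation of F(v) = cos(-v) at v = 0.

v^4/24 - v^2/2 + 1

[v^0] = 1;  [v^1] = 0;  [v^2] = -1/2;  [v^3] = 0;  [v^4] = 1/24;  [v^5] = 0.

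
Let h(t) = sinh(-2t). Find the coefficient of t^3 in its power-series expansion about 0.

-4/3

Apply the Taylor formula c_k = f^(k)(a)/k!.
h(0) = 0
h′(0) = -2
h′′(0) = 0
h′′′(0) = -8
Dividing each by k! gives the coefficients c_0, ..., c_3.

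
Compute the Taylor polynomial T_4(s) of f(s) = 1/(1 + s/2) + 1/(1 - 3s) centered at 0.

Expand each term separately and add.
f(0) = 2
f′(0) = 5/2
f′′(0) = 37/2
f′′′(0) = 645/4
f^(4)(0) = 3891/2

1297*s^4/16 + 215*s^3/8 + 37*s^2/4 + 5*s/2 + 2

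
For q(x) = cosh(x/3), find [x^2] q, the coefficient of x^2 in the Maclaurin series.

1/18

Use the known series and substitute for the argument.
So c_2 = q′′(0)/2! = 1/18.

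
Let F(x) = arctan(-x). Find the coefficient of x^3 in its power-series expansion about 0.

F(0) = 0
F′(0) = -1
F′′(0) = 0
F′′′(0) = 2

1/3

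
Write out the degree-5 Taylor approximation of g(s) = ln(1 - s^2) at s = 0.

g(0) = 0
g′(0) = 0
g′′(0) = -2
g′′′(0) = 0
g^(4)(0) = -12
g^(5)(0) = 0
The Taylor polynomial is Σ g^(k)(0)/k! · s^k.

-s^4/2 - s^2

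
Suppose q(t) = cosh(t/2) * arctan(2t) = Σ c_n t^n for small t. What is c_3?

Multiply the two series term by term and collect like powers.
q(0) = 0
q′(0) = 2
q′′(0) = 0
q′′′(0) = -29/2
Then c_k = q^(k)(0)/k! gives each Taylor coefficient.

-29/12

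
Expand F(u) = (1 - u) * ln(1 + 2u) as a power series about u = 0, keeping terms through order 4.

-20*u^4/3 + 14*u^3/3 - 4*u^2 + 2*u

Multiply each power in the prefactor through the base expansion.
F(0) = 0
F′(0) = 2
F′′(0) = -8
F′′′(0) = 28
F^(4)(0) = -160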